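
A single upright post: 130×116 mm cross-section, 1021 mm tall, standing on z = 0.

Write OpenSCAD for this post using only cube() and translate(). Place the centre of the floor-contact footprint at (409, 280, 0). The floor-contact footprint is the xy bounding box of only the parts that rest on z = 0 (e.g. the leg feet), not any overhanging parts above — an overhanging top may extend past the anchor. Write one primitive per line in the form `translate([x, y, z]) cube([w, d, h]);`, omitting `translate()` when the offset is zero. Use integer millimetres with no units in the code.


translate([344, 222, 0]) cube([130, 116, 1021]);


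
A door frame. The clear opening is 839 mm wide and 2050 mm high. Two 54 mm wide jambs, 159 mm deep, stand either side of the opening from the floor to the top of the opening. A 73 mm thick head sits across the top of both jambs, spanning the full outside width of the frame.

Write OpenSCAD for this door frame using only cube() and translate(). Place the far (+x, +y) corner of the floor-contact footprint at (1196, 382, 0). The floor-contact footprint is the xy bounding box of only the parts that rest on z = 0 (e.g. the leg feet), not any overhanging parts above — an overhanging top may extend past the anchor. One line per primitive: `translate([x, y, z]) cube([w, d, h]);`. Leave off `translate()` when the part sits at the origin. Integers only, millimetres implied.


translate([249, 223, 0]) cube([54, 159, 2050]);
translate([1142, 223, 0]) cube([54, 159, 2050]);
translate([249, 223, 2050]) cube([947, 159, 73]);


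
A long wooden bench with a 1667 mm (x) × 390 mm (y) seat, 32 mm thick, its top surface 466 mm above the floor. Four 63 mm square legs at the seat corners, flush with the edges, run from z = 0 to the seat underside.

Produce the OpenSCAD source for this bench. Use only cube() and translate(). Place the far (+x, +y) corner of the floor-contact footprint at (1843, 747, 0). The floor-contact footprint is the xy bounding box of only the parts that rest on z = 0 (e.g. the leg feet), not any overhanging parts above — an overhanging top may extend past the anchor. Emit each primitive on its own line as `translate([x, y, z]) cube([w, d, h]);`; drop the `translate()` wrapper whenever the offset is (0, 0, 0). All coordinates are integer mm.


translate([176, 357, 434]) cube([1667, 390, 32]);
translate([176, 357, 0]) cube([63, 63, 434]);
translate([176, 684, 0]) cube([63, 63, 434]);
translate([1780, 357, 0]) cube([63, 63, 434]);
translate([1780, 684, 0]) cube([63, 63, 434]);


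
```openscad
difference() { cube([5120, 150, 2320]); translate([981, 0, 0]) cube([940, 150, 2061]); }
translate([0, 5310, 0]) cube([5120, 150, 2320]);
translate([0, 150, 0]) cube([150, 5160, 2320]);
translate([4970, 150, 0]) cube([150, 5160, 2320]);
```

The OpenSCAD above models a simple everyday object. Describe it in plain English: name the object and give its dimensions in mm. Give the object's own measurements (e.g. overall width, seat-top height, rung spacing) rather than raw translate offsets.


A single room: four walls, each 2320 mm tall and 150 mm thick, enclosing an outside footprint 5120×5460 mm (x × y), no floor or roof. The front and back walls (−y and +y sides) run the full x-width; the side walls fit between their inner faces. A door opening 940 mm wide and 2061 mm tall is cut through the front wall from the floor up, its −x edge 981 mm from the wall's −x end.


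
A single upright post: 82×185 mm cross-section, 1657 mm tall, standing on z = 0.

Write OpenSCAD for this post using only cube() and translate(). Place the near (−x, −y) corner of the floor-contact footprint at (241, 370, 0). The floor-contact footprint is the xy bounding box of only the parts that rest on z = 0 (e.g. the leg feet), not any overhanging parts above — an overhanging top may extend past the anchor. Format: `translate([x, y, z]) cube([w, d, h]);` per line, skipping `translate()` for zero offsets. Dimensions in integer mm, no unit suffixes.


translate([241, 370, 0]) cube([82, 185, 1657]);


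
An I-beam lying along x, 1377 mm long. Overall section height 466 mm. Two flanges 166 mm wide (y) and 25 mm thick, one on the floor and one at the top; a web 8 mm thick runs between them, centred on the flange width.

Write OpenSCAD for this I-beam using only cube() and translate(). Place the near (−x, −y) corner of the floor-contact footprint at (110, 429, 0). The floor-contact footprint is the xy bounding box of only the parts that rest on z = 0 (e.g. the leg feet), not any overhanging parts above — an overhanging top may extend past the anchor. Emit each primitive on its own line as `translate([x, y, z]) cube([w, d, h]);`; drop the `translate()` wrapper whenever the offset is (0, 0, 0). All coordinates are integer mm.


translate([110, 429, 0]) cube([1377, 166, 25]);
translate([110, 508, 25]) cube([1377, 8, 416]);
translate([110, 429, 441]) cube([1377, 166, 25]);


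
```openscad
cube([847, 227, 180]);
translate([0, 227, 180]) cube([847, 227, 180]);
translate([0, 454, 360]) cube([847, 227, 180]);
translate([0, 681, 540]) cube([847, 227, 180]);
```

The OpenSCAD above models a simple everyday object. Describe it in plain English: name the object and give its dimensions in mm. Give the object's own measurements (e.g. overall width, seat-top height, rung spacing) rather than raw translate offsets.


A straight staircase of 4 solid steps. Each step is 847 mm wide (x), 227 mm deep (y, the going) and 180 mm tall (the rise). The first step rests on the floor; each subsequent step sits one going further in +y and one rise higher in +z, directly behind and above the previous step with no overlap.


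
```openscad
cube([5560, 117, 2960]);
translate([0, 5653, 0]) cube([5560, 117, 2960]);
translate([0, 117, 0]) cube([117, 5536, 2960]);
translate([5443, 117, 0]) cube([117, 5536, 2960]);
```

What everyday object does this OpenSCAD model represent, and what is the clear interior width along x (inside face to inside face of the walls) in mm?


A house (or room) frame. The interior width is 5326 mm.

Four 2960 mm walls enclosing a rectangle with no floor or roof — a room or house frame. Outside width is 5560 mm and wall thickness is 117 mm, so the interior width is 5560 − 2 × 117 = 5326 mm.


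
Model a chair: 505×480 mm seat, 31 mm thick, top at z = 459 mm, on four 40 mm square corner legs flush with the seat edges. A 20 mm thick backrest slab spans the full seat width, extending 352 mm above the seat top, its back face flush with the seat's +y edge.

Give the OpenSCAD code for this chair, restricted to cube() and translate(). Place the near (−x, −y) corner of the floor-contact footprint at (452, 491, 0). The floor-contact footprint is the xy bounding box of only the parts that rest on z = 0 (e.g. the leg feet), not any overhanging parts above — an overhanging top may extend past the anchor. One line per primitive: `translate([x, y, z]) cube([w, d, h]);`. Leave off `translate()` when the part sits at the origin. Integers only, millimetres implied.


translate([452, 491, 428]) cube([505, 480, 31]);
translate([452, 491, 0]) cube([40, 40, 428]);
translate([917, 491, 0]) cube([40, 40, 428]);
translate([452, 931, 0]) cube([40, 40, 428]);
translate([917, 931, 0]) cube([40, 40, 428]);
translate([452, 951, 459]) cube([505, 20, 352]);


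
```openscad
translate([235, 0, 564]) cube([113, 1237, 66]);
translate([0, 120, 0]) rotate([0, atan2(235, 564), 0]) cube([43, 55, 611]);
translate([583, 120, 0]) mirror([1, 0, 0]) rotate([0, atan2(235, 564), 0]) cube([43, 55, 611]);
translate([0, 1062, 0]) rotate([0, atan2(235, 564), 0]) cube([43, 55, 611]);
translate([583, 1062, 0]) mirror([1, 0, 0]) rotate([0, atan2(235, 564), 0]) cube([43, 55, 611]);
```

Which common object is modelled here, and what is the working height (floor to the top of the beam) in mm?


A sawhorse. The overall height is 630 mm.

A beam across two mirrored pairs of raked legs — a sawhorse. The beam's underside is at z = 564 (matching the legs' vertical rise in atan2(235, 564)) and the beam is 66 mm tall, so its top is at 564 + 66 = 630 mm. The raked legs top out at the beam's underside, so that is the highest point.


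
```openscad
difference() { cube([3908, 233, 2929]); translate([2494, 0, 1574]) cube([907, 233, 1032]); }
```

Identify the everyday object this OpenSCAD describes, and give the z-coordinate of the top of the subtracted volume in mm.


A wall with a window opening. The window head height is 2606 mm.

A wall with a rectangular opening subtracted — a window. Sill at z = 1574, opening 1032 mm tall, so the head is at 1574 + 1032 = 2606 mm.


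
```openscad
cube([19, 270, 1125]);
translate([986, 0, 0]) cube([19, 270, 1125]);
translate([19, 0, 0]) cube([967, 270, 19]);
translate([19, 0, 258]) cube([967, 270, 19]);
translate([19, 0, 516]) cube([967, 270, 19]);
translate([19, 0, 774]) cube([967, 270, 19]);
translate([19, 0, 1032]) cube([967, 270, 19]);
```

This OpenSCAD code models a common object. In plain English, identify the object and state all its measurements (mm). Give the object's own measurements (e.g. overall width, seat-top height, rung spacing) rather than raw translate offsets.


An open bookshelf. Two side panels, each 19 mm thick, 270 mm deep and 1125 mm tall, stand 1005 mm apart (outside-to-outside). Between them sit 5 shelves, each 19 mm thick and 270 mm deep, spanning the full gap between the sides. The bottom shelf rests on the floor (its underside at z = 0) and the clear gap between one shelf's top and the next shelf's underside is 239 mm.


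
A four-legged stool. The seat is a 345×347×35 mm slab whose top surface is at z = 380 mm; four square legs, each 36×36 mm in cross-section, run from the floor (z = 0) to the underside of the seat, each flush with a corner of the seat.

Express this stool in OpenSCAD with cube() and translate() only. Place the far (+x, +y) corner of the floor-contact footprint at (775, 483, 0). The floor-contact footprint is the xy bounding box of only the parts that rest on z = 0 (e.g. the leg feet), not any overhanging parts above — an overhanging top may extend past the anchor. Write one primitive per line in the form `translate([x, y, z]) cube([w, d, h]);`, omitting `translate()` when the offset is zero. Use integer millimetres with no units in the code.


// leg_h = 380 - 35 = 345
translate([430, 136, 345]) cube([345, 347, 35]);
translate([430, 136, 0]) cube([36, 36, 345]);
translate([739, 136, 0]) cube([36, 36, 345]);
translate([430, 447, 0]) cube([36, 36, 345]);
translate([739, 447, 0]) cube([36, 36, 345]);


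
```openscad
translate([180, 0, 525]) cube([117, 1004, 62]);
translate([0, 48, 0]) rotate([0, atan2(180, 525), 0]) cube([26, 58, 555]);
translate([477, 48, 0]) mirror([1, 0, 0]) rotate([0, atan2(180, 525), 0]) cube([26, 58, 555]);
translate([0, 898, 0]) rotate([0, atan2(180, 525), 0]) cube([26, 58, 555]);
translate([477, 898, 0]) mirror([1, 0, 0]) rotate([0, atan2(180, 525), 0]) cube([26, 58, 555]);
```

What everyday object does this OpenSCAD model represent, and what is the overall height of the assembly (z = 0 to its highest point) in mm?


A sawhorse. The overall height is 587 mm.

A beam across two mirrored pairs of raked legs — a sawhorse. The beam's underside is at z = 525 (matching the legs' vertical rise in atan2(180, 525)) and the beam is 62 mm tall, so its top is at 525 + 62 = 587 mm. The raked legs top out at the beam's underside, so that is the highest point.


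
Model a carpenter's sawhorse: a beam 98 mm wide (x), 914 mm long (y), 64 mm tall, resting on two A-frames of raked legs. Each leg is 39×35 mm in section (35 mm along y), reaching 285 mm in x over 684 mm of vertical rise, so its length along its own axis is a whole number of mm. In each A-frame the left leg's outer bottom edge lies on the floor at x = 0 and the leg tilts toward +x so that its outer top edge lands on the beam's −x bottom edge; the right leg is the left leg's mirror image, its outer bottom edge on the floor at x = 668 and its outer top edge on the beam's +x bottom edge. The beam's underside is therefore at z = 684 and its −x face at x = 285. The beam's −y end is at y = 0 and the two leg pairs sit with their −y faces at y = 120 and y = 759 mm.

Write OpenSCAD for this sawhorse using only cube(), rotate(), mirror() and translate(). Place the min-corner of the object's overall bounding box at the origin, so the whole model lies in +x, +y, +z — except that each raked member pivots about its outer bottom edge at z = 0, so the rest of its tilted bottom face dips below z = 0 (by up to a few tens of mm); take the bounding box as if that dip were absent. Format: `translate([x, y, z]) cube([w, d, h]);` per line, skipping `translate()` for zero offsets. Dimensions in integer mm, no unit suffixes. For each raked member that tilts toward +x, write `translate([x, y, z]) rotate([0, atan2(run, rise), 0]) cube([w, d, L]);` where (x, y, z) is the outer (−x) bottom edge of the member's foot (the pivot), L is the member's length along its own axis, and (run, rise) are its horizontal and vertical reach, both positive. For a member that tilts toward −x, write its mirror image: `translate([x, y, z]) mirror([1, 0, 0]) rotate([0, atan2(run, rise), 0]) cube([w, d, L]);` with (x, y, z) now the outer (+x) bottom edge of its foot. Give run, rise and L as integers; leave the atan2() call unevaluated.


translate([285, 0, 684]) cube([98, 914, 64]);
translate([0, 120, 0]) rotate([0, atan2(285, 684), 0]) cube([39, 35, 741]);
translate([668, 120, 0]) mirror([1, 0, 0]) rotate([0, atan2(285, 684), 0]) cube([39, 35, 741]);
translate([0, 759, 0]) rotate([0, atan2(285, 684), 0]) cube([39, 35, 741]);
translate([668, 759, 0]) mirror([1, 0, 0]) rotate([0, atan2(285, 684), 0]) cube([39, 35, 741]);


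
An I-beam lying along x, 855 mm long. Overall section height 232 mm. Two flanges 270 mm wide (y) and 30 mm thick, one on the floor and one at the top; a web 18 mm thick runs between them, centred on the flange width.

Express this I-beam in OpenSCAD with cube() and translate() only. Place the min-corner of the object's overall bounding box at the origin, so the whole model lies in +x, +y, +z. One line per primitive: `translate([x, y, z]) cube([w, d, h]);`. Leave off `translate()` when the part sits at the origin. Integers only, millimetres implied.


cube([855, 270, 30]);
translate([0, 126, 30]) cube([855, 18, 172]);
translate([0, 0, 202]) cube([855, 270, 30]);


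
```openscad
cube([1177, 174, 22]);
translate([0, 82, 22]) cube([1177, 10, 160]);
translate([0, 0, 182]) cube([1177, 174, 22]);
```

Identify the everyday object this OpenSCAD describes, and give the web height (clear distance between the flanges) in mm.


An I-beam. The web height is 160 mm.

Two wide flanges with a thin centred web — an I-beam. Overall 204 mm minus two 22 mm flanges gives a web of 204 − 2·22 = 160 mm.


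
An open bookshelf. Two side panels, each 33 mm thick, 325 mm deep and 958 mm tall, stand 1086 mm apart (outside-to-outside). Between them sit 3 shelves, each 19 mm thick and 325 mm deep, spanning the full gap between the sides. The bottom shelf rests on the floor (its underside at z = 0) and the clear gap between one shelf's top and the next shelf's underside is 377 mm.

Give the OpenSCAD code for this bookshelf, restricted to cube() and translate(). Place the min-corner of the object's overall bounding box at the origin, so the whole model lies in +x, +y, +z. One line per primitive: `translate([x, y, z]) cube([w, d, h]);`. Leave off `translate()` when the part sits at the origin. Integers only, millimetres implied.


cube([33, 325, 958]);
translate([1053, 0, 0]) cube([33, 325, 958]);
translate([33, 0, 0]) cube([1020, 325, 19]);
translate([33, 0, 396]) cube([1020, 325, 19]);
translate([33, 0, 792]) cube([1020, 325, 19]);


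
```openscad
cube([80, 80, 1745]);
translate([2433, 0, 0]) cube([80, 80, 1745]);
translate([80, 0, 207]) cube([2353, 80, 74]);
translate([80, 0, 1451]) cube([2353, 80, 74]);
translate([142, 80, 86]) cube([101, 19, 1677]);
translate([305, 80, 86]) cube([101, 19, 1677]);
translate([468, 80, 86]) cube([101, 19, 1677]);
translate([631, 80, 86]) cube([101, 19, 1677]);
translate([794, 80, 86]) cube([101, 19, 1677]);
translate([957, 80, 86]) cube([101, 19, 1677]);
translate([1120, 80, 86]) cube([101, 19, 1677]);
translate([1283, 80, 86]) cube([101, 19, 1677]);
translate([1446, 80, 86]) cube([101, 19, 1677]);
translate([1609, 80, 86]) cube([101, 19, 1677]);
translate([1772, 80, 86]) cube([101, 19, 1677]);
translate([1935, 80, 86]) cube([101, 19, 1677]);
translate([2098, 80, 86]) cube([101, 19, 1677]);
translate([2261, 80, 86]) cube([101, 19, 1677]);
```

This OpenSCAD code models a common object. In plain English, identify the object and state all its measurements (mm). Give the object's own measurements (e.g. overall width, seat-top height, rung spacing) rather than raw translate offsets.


A fence section. Two 80×80 mm posts, 1745 mm tall, stand on the floor with a clear span of 2353 mm between their inner faces. Two horizontal rails of 80×74 mm section span the gap between the posts with their undersides at z = 207 mm and z = 1451 mm, flush with the posts' −y face. 14 pickets, each 101 mm wide, 19 mm thick and 1677 mm tall, are fixed to the +y face of the rails with their bottoms at z = 86 mm, spaced across the span with a 62 mm gap after the −x post and between neighbouring pickets, with 71 mm left before the +x post.


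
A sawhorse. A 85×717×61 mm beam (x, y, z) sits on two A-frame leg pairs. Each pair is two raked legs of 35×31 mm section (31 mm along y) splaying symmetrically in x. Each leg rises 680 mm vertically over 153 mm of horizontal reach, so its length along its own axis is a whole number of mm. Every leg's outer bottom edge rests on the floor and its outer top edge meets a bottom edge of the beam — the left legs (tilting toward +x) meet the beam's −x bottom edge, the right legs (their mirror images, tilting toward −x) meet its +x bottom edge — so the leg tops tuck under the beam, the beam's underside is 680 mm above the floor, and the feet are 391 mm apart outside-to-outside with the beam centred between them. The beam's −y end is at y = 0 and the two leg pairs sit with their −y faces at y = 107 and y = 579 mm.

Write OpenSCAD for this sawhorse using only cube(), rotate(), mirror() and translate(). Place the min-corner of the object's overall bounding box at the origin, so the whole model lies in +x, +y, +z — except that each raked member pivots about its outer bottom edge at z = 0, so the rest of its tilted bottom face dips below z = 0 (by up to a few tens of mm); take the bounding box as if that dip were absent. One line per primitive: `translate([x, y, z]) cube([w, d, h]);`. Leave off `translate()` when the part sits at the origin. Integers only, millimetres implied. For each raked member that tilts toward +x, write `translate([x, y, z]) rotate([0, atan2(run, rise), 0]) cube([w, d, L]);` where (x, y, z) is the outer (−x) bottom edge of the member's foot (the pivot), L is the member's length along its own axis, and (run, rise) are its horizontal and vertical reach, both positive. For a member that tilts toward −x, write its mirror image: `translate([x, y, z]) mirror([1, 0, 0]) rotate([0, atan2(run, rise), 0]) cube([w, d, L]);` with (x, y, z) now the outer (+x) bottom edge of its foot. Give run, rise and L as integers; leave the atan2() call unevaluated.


translate([153, 0, 680]) cube([85, 717, 61]);
translate([0, 107, 0]) rotate([0, atan2(153, 680), 0]) cube([35, 31, 697]);
translate([391, 107, 0]) mirror([1, 0, 0]) rotate([0, atan2(153, 680), 0]) cube([35, 31, 697]);
translate([0, 579, 0]) rotate([0, atan2(153, 680), 0]) cube([35, 31, 697]);
translate([391, 579, 0]) mirror([1, 0, 0]) rotate([0, atan2(153, 680), 0]) cube([35, 31, 697]);


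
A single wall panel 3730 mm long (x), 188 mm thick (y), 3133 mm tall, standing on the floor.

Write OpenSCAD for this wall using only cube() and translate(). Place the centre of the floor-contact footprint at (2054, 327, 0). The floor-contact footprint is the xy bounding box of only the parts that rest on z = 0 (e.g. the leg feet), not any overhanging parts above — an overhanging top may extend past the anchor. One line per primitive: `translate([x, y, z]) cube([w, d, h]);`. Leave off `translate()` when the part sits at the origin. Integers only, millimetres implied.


translate([189, 233, 0]) cube([3730, 188, 3133]);


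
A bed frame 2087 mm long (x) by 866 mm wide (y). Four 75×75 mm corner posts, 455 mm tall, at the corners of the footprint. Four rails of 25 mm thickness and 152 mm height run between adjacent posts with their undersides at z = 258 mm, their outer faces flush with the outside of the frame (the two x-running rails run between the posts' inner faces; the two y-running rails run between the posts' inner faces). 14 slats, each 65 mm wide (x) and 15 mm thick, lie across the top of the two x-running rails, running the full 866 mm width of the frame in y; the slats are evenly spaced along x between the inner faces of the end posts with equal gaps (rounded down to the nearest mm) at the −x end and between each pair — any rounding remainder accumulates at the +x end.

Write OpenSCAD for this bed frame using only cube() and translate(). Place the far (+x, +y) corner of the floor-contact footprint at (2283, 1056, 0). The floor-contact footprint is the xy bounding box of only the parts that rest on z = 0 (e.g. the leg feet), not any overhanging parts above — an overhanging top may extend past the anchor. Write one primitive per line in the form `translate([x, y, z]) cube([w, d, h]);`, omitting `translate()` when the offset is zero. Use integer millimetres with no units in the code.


translate([196, 190, 0]) cube([75, 75, 455]);
translate([196, 981, 0]) cube([75, 75, 455]);
translate([2208, 190, 0]) cube([75, 75, 455]);
translate([2208, 981, 0]) cube([75, 75, 455]);
translate([271, 190, 258]) cube([1937, 25, 152]);
translate([271, 1031, 258]) cube([1937, 25, 152]);
translate([196, 265, 258]) cube([25, 716, 152]);
translate([2258, 265, 258]) cube([25, 716, 152]);
translate([339, 190, 410]) cube([65, 866, 15]);
translate([472, 190, 410]) cube([65, 866, 15]);
translate([605, 190, 410]) cube([65, 866, 15]);
translate([738, 190, 410]) cube([65, 866, 15]);
translate([871, 190, 410]) cube([65, 866, 15]);
translate([1004, 190, 410]) cube([65, 866, 15]);
translate([1137, 190, 410]) cube([65, 866, 15]);
translate([1270, 190, 410]) cube([65, 866, 15]);
translate([1403, 190, 410]) cube([65, 866, 15]);
translate([1536, 190, 410]) cube([65, 866, 15]);
translate([1669, 190, 410]) cube([65, 866, 15]);
translate([1802, 190, 410]) cube([65, 866, 15]);
translate([1935, 190, 410]) cube([65, 866, 15]);
translate([2068, 190, 410]) cube([65, 866, 15]);


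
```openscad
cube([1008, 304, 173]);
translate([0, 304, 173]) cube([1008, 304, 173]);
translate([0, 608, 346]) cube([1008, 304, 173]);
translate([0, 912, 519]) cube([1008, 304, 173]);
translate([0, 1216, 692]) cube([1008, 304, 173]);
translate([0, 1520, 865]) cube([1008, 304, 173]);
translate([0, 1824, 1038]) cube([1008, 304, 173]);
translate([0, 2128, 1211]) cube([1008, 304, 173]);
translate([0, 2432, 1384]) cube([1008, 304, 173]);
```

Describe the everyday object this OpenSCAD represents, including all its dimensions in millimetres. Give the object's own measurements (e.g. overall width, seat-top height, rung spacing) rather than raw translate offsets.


A straight staircase of 9 solid steps. Each step is 1008 mm wide (x), 304 mm deep (y, the going) and 173 mm tall (the rise). The first step rests on the floor; each subsequent step sits one going further in +y and one rise higher in +z, directly behind and above the previous step with no overlap.


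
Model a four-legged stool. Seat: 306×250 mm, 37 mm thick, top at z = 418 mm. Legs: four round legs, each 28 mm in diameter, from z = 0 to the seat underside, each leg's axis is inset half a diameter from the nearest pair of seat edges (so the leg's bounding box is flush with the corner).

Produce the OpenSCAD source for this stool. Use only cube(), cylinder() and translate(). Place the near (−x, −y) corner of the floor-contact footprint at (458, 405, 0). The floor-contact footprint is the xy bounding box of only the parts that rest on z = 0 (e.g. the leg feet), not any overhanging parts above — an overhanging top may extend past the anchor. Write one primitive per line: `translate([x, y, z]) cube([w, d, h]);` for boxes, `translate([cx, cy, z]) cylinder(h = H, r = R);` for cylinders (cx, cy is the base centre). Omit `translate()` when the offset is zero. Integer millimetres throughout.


translate([458, 405, 381]) cube([306, 250, 37]);
translate([472, 419, 0]) cylinder(h = 381, r = 14);
translate([750, 419, 0]) cylinder(h = 381, r = 14);
translate([472, 641, 0]) cylinder(h = 381, r = 14);
translate([750, 641, 0]) cylinder(h = 381, r = 14);


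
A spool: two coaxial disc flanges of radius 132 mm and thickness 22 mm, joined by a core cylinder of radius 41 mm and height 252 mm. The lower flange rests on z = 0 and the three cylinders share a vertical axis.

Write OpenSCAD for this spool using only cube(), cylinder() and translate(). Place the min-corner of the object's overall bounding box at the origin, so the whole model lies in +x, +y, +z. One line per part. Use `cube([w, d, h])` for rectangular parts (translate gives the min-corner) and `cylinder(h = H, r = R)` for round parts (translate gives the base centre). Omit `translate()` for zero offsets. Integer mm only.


translate([132, 132, 0]) cylinder(h = 22, r = 132);
translate([132, 132, 22]) cylinder(h = 252, r = 41);
translate([132, 132, 274]) cylinder(h = 22, r = 132);


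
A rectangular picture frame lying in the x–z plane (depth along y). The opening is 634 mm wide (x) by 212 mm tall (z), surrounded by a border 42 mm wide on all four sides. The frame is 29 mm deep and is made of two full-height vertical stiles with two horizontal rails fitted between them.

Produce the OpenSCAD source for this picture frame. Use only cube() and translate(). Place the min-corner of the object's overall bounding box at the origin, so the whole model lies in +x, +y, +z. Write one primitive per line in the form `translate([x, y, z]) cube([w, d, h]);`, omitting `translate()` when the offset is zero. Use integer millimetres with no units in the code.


cube([42, 29, 296]);
translate([676, 0, 0]) cube([42, 29, 296]);
translate([42, 0, 0]) cube([634, 29, 42]);
translate([42, 0, 254]) cube([634, 29, 42]);


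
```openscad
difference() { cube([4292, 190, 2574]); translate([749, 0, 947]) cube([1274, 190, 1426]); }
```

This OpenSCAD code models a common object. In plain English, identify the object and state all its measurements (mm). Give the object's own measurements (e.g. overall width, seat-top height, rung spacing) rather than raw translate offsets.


A wall 4292 mm long (x), 190 mm thick (y), 2574 mm tall, with a rectangular window opening cut through it. The opening is 1274 mm wide and 1426 mm tall; its sill is at z = 947 mm and its near (−x) edge is 749 mm from the wall's −x end. The opening passes through the full wall thickness.


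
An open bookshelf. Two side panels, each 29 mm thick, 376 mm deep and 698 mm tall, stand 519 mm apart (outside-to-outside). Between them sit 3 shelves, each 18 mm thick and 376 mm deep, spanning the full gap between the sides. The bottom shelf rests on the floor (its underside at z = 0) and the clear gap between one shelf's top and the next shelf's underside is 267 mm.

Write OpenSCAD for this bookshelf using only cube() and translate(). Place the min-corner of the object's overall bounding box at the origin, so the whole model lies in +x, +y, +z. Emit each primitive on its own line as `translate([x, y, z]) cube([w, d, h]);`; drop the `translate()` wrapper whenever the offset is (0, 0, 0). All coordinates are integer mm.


cube([29, 376, 698]);
translate([490, 0, 0]) cube([29, 376, 698]);
translate([29, 0, 0]) cube([461, 376, 18]);
translate([29, 0, 285]) cube([461, 376, 18]);
translate([29, 0, 570]) cube([461, 376, 18]);


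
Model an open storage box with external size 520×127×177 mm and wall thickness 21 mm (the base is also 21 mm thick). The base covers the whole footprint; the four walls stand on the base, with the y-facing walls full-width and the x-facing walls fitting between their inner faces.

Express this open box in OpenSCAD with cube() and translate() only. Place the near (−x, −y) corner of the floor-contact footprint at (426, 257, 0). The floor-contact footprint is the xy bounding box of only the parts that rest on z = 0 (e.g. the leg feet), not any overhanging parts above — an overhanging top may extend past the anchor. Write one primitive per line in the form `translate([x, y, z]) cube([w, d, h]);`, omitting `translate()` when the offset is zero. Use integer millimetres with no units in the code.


translate([426, 257, 0]) cube([520, 127, 21]);
translate([426, 257, 21]) cube([520, 21, 156]);
translate([426, 363, 21]) cube([520, 21, 156]);
translate([426, 278, 21]) cube([21, 85, 156]);
translate([925, 278, 21]) cube([21, 85, 156]);


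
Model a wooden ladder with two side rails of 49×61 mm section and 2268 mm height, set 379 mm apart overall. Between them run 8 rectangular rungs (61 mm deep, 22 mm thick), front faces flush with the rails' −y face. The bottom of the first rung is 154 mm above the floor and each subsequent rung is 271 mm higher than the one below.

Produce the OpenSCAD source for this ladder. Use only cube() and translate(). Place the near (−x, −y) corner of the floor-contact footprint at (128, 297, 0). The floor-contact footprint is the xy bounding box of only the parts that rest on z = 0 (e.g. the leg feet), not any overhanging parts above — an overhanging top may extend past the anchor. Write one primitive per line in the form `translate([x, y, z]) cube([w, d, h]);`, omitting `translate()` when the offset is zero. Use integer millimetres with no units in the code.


translate([128, 297, 0]) cube([49, 61, 2268]);
translate([458, 297, 0]) cube([49, 61, 2268]);
translate([177, 297, 154]) cube([281, 61, 22]);
translate([177, 297, 425]) cube([281, 61, 22]);
translate([177, 297, 696]) cube([281, 61, 22]);
translate([177, 297, 967]) cube([281, 61, 22]);
translate([177, 297, 1238]) cube([281, 61, 22]);
translate([177, 297, 1509]) cube([281, 61, 22]);
translate([177, 297, 1780]) cube([281, 61, 22]);
translate([177, 297, 2051]) cube([281, 61, 22]);


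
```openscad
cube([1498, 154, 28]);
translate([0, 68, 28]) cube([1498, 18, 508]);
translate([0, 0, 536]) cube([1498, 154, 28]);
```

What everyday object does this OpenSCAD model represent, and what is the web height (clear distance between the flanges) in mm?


An I-beam. The web height is 508 mm.

Two wide flanges with a thin centred web — an I-beam. Overall 564 mm minus two 28 mm flanges gives a web of 564 − 2·28 = 508 mm.


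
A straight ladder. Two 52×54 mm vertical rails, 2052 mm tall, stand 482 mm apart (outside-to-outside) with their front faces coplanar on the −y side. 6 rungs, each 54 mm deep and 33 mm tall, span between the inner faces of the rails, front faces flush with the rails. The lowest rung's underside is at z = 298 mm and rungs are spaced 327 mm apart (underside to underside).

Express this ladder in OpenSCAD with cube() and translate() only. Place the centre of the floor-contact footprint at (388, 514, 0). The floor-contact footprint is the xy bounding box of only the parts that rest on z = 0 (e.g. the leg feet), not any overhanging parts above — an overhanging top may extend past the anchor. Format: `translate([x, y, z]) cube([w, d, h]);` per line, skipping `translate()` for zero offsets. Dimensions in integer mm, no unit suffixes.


translate([147, 487, 0]) cube([52, 54, 2052]);
translate([577, 487, 0]) cube([52, 54, 2052]);
translate([199, 487, 298]) cube([378, 54, 33]);
translate([199, 487, 625]) cube([378, 54, 33]);
translate([199, 487, 952]) cube([378, 54, 33]);
translate([199, 487, 1279]) cube([378, 54, 33]);
translate([199, 487, 1606]) cube([378, 54, 33]);
translate([199, 487, 1933]) cube([378, 54, 33]);


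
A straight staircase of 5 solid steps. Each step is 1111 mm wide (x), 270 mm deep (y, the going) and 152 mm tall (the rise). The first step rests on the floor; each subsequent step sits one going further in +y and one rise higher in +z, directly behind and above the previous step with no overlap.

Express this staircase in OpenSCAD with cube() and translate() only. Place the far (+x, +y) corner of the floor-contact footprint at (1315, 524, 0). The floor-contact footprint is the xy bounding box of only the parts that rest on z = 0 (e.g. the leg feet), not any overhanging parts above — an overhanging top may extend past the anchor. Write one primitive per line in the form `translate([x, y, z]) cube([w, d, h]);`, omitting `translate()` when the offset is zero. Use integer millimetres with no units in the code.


translate([204, 254, 0]) cube([1111, 270, 152]);
translate([204, 524, 152]) cube([1111, 270, 152]);
translate([204, 794, 304]) cube([1111, 270, 152]);
translate([204, 1064, 456]) cube([1111, 270, 152]);
translate([204, 1334, 608]) cube([1111, 270, 152]);


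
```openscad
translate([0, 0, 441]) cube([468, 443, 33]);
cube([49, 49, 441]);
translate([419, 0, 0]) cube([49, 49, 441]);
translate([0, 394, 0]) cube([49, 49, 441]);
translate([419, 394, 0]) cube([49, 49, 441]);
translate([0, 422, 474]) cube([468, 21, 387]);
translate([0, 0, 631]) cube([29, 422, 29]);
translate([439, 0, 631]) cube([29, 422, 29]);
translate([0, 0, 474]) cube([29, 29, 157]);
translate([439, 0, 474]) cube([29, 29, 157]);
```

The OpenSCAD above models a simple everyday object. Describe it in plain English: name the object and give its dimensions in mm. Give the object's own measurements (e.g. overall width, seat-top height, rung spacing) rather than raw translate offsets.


A chair. The seat is a 468×443×33 mm slab with its top at z = 474 mm, on four 49×49 mm corner legs (flush with the seat edges, standing on z = 0). A flat backrest 21 mm thick, 387 mm tall, spans the full seat width and rises from the seat top along its +y edge, rear face flush with the rear of the seat. Two armrests of 29×29 mm section run along each side from the seat's front edge to the front of the backrest, top faces 186 mm above the seat top and outer faces flush with the seat's x-edges; a 29×29 mm post under the front of each armrest stands on the seat at the front corner.


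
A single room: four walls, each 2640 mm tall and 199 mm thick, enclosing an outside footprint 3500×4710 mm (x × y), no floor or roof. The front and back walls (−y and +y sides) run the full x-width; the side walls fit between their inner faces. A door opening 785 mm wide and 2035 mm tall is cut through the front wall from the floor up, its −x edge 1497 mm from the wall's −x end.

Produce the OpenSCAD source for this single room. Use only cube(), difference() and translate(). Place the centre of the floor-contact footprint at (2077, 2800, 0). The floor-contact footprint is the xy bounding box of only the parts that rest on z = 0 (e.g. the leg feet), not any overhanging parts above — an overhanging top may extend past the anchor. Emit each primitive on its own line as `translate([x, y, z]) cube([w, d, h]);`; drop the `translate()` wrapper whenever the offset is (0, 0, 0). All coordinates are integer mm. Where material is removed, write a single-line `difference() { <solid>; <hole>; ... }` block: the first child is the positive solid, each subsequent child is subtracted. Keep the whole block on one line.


difference() { translate([327, 445, 0]) cube([3500, 199, 2640]); translate([1824, 445, 0]) cube([785, 199, 2035]); }
translate([327, 4956, 0]) cube([3500, 199, 2640]);
translate([327, 644, 0]) cube([199, 4312, 2640]);
translate([3628, 644, 0]) cube([199, 4312, 2640]);


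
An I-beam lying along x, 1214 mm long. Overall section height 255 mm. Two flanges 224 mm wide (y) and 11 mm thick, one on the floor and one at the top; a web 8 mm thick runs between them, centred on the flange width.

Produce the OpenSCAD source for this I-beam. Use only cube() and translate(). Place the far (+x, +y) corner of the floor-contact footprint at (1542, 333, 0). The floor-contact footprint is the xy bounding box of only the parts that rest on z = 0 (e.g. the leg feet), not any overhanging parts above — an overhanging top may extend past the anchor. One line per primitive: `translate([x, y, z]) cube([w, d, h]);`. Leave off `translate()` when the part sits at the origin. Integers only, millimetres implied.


translate([328, 109, 0]) cube([1214, 224, 11]);
translate([328, 217, 11]) cube([1214, 8, 233]);
translate([328, 109, 244]) cube([1214, 224, 11]);


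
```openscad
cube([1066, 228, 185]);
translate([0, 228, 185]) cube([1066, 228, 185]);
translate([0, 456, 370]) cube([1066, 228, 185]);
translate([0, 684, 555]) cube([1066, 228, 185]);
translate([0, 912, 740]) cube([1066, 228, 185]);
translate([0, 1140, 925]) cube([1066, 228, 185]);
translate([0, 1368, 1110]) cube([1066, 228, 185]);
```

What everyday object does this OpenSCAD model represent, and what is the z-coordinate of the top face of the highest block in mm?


A staircase. The total rise is 1295 mm.

7 identical blocks, each offset up and back from the previous — a staircase. Each step is 185 mm tall and there are 7 of them, so the total rise is 7 × 185 = 1295 mm.


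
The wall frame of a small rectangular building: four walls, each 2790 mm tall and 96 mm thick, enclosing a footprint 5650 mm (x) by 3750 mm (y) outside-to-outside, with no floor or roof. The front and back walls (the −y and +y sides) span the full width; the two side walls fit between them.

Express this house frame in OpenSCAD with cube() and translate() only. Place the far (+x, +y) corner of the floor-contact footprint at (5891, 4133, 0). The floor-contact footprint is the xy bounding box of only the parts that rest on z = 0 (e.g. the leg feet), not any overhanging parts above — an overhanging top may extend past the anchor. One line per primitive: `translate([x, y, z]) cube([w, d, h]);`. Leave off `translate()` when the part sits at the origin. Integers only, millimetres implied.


translate([241, 383, 0]) cube([5650, 96, 2790]);
translate([241, 4037, 0]) cube([5650, 96, 2790]);
translate([241, 479, 0]) cube([96, 3558, 2790]);
translate([5795, 479, 0]) cube([96, 3558, 2790]);


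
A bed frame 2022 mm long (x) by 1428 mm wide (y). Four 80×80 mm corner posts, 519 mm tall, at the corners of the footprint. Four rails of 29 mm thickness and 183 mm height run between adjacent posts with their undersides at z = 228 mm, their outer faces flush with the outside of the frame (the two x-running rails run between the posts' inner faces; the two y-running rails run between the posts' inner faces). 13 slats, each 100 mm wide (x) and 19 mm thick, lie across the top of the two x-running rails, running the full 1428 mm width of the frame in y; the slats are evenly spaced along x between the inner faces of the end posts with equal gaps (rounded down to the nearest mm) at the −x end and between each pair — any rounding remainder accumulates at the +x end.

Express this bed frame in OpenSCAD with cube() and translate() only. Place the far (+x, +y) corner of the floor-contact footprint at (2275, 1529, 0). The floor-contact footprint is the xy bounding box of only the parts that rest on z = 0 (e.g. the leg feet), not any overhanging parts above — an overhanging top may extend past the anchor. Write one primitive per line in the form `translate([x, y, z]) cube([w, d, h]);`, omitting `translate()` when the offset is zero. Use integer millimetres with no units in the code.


translate([253, 101, 0]) cube([80, 80, 519]);
translate([253, 1449, 0]) cube([80, 80, 519]);
translate([2195, 101, 0]) cube([80, 80, 519]);
translate([2195, 1449, 0]) cube([80, 80, 519]);
translate([333, 101, 228]) cube([1862, 29, 183]);
translate([333, 1500, 228]) cube([1862, 29, 183]);
translate([253, 181, 228]) cube([29, 1268, 183]);
translate([2246, 181, 228]) cube([29, 1268, 183]);
translate([373, 101, 411]) cube([100, 1428, 19]);
translate([513, 101, 411]) cube([100, 1428, 19]);
translate([653, 101, 411]) cube([100, 1428, 19]);
translate([793, 101, 411]) cube([100, 1428, 19]);
translate([933, 101, 411]) cube([100, 1428, 19]);
translate([1073, 101, 411]) cube([100, 1428, 19]);
translate([1213, 101, 411]) cube([100, 1428, 19]);
translate([1353, 101, 411]) cube([100, 1428, 19]);
translate([1493, 101, 411]) cube([100, 1428, 19]);
translate([1633, 101, 411]) cube([100, 1428, 19]);
translate([1773, 101, 411]) cube([100, 1428, 19]);
translate([1913, 101, 411]) cube([100, 1428, 19]);
translate([2053, 101, 411]) cube([100, 1428, 19]);
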